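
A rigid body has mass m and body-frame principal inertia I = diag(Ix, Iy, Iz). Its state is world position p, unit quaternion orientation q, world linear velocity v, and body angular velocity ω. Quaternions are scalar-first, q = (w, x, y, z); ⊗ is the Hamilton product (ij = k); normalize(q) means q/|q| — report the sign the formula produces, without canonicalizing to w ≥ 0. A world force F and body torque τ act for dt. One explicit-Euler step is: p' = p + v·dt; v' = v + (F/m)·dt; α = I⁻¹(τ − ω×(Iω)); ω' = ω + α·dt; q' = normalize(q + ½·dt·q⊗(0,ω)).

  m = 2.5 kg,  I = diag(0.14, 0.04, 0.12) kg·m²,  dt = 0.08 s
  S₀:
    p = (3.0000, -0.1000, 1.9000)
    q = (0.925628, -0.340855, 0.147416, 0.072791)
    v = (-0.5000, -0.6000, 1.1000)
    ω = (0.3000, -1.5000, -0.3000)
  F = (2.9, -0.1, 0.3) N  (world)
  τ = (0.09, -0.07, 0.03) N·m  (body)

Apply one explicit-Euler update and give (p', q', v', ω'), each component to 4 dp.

ω×(Iω) gyroscopic = (0.0360, -0.0018, 0.0450)
angular accel α = (0.3857, -1.7050, -0.1250)
ω' = ω + α·dt = (0.3309, -1.6364, -0.3100)
q⊗(0,ω) = (0.3452178, 0.3426501, -1.4688612, 0.1893693)
updated quaternion q' = (0.9376, -0.3265, 0.0885, 0.0802)
a = (1.1600, -0.0400, 0.1200)
new position p' = (2.9600, -0.1480, 1.9880)
new velocity v' = (-0.4072, -0.6032, 1.1096)

p' = (2.9600, -0.1480, 1.9880)
q' = (0.9376, -0.3265, 0.0885, 0.0802)
v' = (-0.4072, -0.6032, 1.1096)
ω' = (0.3309, -1.6364, -0.3100)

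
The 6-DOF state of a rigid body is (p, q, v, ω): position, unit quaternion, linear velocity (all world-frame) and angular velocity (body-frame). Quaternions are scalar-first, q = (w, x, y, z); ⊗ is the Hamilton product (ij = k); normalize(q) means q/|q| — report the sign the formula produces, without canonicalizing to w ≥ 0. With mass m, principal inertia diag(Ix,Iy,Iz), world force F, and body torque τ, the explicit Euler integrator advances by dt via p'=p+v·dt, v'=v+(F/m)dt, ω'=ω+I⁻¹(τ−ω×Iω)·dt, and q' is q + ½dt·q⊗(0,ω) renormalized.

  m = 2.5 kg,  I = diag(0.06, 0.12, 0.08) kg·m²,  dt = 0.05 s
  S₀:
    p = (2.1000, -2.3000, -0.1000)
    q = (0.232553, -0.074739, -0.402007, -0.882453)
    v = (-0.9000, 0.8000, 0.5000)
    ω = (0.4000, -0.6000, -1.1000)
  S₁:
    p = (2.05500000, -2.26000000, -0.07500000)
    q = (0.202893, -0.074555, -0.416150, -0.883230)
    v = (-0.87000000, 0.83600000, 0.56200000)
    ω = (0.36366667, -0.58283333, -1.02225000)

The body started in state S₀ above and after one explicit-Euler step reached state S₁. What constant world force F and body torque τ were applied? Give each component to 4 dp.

Δv = v₁−v₀ = (0.03000000, 0.03600000, 0.06200000)
m·(v₁−v₀)/dt = (1.5000, 1.8000, 3.1000)
ω₁ − ω₀ = (-0.03633333, 0.01716667, 0.07775000)
precession coupling = (-0.0264, 0.0088, -0.0144)
I·α + gyro = (-0.0700, 0.0500, 0.1100)

F = (1.5000, 1.8000, 3.1000)
τ = (-0.0700, 0.0500, 0.1100)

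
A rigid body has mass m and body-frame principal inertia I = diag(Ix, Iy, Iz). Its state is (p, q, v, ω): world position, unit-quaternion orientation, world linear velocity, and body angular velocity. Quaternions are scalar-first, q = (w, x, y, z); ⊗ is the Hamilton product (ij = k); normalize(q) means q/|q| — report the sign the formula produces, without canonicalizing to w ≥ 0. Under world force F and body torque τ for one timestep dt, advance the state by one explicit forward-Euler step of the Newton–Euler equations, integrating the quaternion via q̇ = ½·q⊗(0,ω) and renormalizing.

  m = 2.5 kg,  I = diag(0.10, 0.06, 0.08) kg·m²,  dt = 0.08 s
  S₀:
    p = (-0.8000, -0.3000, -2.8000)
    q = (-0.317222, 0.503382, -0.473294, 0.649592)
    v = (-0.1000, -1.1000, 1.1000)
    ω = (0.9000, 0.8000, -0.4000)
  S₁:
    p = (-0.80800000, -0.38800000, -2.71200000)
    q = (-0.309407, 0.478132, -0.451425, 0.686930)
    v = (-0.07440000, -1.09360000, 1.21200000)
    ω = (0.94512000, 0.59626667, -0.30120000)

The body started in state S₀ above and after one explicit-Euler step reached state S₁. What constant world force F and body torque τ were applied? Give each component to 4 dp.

F = (0.8000, 0.2000, 3.5000)
τ = (0.0500, -0.1600, 0.0700)

Δω = ω₁−ω₀ = (0.04512000, -0.20373333, 0.09880000)
applied torque τ = (0.0500, -0.1600, 0.0700)
v₁ − v₀ = (0.02560000, 0.00640000, 0.11200000)
applied force F = (0.8000, 0.2000, 3.5000)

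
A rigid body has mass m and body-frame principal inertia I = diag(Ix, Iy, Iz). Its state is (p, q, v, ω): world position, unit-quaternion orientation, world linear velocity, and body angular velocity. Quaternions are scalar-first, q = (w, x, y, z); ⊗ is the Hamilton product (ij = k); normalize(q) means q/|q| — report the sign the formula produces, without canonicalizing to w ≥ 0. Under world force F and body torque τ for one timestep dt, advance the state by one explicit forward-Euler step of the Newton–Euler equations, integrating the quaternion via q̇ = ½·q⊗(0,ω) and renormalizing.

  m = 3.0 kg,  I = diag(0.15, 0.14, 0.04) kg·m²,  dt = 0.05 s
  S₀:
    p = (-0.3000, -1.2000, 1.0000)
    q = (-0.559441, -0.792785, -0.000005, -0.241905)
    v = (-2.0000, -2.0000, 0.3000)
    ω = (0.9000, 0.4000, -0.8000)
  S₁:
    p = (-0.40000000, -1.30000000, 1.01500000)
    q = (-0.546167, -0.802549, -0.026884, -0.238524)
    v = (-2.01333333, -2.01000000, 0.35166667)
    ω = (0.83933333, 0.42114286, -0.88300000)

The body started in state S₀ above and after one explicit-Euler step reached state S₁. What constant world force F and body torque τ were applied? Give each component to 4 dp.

Δω = ω₁−ω₀ = (-0.06066667, 0.02114286, -0.08300000)
precession coupling = (0.0320, -0.0792, -0.0036)
I·α + gyro = (-0.1500, -0.0200, -0.0700)
v₁ − v₀ = (-0.01333333, -0.01000000, 0.05166667)
m·(v₁−v₀)/dt = (-0.8000, -0.6000, 3.1000)

F = (-0.8000, -0.6000, 3.1000)
τ = (-0.1500, -0.0200, -0.0700)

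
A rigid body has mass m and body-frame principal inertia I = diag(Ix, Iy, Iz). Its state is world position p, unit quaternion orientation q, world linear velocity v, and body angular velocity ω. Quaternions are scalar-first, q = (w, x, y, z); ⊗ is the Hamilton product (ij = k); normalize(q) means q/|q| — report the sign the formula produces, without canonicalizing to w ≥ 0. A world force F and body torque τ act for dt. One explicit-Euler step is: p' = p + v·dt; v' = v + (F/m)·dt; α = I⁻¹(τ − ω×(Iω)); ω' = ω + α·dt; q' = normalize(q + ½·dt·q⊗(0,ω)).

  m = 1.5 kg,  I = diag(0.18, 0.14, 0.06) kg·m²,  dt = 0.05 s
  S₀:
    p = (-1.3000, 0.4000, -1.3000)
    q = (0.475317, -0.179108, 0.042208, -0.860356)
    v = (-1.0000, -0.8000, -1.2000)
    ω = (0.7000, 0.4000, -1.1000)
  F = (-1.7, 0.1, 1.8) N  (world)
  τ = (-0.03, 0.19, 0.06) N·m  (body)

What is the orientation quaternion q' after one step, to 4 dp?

q' = (0.4541, -0.1633, 0.0270, -0.8754)

q⊗(0,ω) = (-0.8378992, 0.6304355, -0.6091412, -0.6240375)
q + ½dt·q⊗(0,ω), renormalized = (0.4541, -0.1633, 0.0270, -0.8754)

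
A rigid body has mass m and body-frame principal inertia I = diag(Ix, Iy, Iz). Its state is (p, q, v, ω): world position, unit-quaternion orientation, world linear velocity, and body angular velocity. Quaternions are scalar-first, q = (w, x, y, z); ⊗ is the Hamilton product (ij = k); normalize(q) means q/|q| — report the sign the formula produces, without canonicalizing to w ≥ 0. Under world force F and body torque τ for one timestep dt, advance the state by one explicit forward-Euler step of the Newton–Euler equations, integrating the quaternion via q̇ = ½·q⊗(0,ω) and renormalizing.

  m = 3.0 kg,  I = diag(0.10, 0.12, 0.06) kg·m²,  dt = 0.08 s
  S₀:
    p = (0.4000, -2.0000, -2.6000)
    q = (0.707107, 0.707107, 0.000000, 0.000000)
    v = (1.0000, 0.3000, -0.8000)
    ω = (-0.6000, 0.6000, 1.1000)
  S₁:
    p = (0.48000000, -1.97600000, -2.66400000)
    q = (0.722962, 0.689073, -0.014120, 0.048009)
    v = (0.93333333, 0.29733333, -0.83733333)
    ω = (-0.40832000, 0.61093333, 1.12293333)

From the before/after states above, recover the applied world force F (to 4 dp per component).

F = (-2.5000, -0.1000, -1.4000)

v₁ − v₀ = (-0.06666667, -0.00266667, -0.03733333)
m·(v₁−v₀)/dt = (-2.5000, -0.1000, -1.4000)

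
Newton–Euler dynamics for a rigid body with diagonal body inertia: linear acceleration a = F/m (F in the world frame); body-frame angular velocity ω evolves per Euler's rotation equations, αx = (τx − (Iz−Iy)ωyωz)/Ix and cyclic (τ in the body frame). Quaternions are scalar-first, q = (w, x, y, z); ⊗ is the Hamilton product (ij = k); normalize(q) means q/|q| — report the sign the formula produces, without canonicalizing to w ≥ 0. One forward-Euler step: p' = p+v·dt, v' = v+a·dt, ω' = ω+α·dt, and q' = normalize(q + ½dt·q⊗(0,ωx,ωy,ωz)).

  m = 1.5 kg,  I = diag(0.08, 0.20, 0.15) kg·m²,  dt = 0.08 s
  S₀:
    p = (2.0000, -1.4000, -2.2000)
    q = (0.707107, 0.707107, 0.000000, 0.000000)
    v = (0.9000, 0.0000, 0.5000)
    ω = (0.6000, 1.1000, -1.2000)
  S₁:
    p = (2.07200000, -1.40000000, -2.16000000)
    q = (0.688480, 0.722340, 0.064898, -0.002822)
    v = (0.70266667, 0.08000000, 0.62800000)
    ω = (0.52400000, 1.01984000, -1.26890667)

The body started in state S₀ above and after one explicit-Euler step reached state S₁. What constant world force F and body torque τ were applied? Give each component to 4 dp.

Δv = v₁−v₀ = (-0.19733333, 0.08000000, 0.12800000)
applied force F = (-3.7000, 1.5000, 2.4000)
ω₁ − ω₀ = (-0.07600000, -0.08016000, -0.06890667)
applied torque τ = (-0.0100, -0.1500, -0.0500)

F = (-3.7000, 1.5000, 2.4000)
τ = (-0.0100, -0.1500, -0.0500)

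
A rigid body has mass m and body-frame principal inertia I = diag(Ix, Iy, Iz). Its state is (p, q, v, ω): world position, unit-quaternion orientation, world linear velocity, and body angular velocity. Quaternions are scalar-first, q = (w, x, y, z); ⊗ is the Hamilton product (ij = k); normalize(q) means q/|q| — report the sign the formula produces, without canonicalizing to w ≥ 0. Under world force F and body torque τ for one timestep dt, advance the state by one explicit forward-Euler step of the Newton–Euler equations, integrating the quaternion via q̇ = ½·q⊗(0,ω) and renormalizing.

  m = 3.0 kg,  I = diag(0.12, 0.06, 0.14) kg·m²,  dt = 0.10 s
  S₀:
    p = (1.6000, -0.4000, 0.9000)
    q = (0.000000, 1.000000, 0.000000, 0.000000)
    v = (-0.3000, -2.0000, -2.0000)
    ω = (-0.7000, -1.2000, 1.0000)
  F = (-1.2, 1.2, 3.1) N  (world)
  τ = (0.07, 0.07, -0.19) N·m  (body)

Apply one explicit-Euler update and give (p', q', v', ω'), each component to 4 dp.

p' = (1.5700, -0.6000, 0.7000)
q' = (0.0349, 0.9964, -0.0498, -0.0598)
v' = (-0.3400, -1.9600, -1.8967)
ω' = (-0.5617, -1.1067, 0.9003)

precession coupling ω×(Iω) = (-0.0960, 0.0140, -0.0504)
α = I⁻¹(τ − ω×Iω) = (1.3833, 0.9333, -0.9971)
ω' = ω + α·dt = (-0.5617, -1.1067, 0.9003)
Hamilton product q⊗(0,ω) = (0.7000000, 0.0000000, -1.0000000, -1.2000000)
q + ½dt·q⊗(0,ω), renormalized = (0.0349, 0.9964, -0.0498, -0.0598)
a = F/m = (-0.4000, 0.4000, 1.0333)
p + v·dt = (1.5700, -0.6000, 0.7000)
v + (F/m)dt = (-0.3400, -1.9600, -1.8967)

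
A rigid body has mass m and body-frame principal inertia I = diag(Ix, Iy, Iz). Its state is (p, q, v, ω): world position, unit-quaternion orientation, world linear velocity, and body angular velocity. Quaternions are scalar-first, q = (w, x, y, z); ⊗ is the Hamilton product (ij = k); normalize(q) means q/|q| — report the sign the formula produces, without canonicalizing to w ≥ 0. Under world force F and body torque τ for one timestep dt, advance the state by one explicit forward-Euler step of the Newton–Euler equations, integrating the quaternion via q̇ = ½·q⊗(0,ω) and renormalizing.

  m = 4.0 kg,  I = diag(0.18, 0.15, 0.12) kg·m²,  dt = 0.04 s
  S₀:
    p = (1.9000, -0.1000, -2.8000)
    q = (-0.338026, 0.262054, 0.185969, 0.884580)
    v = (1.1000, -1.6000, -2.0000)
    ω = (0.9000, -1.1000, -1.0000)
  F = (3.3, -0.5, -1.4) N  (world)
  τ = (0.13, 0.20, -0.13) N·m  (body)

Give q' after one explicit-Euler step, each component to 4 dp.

q⊗(0,ω) = (0.8532973, 0.4828456, 1.4300046, -0.1176055)
updated quaternion q' = (-0.3208, 0.2715, 0.2144, 0.8817)

q' = (-0.3208, 0.2715, 0.2144, 0.8817)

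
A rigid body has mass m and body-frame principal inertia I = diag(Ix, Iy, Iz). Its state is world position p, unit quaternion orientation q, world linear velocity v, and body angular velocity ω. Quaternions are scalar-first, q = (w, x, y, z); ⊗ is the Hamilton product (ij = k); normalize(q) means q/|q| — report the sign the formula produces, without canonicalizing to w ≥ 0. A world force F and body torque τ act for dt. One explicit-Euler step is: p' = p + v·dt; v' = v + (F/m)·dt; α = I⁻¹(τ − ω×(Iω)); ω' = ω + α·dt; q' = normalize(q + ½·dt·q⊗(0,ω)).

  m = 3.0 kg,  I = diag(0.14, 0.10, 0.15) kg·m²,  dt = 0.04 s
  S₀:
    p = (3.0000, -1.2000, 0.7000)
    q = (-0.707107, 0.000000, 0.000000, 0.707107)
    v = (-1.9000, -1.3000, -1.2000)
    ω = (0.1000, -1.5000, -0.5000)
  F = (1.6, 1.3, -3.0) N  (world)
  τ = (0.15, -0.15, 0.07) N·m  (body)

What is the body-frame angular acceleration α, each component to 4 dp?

α = (0.8036, -1.5050, 0.4267)

precession coupling ω×(Iω) = (0.0375, 0.0005, 0.0060)
α = I⁻¹(τ − ω×Iω) = (0.8036, -1.5050, 0.4267)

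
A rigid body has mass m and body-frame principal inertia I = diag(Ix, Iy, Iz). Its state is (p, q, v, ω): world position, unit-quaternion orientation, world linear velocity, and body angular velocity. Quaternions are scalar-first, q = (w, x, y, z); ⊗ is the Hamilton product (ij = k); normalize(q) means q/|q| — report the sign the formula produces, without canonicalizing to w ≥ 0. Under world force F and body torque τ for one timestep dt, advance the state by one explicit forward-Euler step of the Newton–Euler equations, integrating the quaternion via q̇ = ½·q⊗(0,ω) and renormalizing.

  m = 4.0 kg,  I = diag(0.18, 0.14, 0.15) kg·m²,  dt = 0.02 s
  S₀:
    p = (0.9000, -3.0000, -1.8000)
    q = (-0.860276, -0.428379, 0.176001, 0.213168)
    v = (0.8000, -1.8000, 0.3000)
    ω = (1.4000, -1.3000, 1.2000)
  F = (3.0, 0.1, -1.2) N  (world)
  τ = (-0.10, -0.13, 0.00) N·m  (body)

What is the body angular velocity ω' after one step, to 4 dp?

ω' = (1.3906, -1.3258, 1.1903)

α = I⁻¹(τ − ω×Iω) = (-0.4689, -1.2886, -0.4853)
ω' = ω + α·dt = (1.3906, -1.3258, 1.1903)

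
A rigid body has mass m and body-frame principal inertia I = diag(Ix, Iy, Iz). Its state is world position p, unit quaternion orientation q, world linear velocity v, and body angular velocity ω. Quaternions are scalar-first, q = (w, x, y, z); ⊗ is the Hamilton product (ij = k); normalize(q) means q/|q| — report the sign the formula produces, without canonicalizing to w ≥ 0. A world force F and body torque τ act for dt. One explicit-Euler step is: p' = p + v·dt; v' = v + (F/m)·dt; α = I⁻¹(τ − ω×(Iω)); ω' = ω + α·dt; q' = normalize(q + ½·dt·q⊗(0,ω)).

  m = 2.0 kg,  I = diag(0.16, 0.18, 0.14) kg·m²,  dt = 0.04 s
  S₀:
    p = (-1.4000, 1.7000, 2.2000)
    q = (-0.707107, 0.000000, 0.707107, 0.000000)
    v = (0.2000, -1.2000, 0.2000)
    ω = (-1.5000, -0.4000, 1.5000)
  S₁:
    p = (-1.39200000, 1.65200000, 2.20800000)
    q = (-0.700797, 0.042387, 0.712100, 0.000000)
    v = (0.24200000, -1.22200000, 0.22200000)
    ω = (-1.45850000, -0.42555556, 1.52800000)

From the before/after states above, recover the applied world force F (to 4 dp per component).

F = (2.1000, -1.1000, 1.1000)

velocity change Δv = (0.04200000, -0.02200000, 0.02200000)
m·(v₁−v₀)/dt = (2.1000, -1.1000, 1.1000)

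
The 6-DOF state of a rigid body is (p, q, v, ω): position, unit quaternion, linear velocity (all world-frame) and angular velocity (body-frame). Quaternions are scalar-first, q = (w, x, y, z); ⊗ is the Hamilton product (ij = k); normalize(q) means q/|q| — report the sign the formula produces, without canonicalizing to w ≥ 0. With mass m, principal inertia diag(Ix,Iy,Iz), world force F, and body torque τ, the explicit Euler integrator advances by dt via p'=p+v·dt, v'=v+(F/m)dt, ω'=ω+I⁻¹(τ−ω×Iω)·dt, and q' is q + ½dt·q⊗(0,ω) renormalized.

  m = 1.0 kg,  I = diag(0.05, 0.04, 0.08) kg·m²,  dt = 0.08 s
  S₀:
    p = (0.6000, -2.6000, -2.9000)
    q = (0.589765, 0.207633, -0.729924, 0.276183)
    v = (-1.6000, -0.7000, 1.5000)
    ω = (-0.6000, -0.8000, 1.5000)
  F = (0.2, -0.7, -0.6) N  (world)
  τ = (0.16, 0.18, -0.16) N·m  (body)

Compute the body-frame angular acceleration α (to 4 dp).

α = (4.1600, 3.8250, -1.9400)

ω×(Iω) gyroscopic = (-0.0480, 0.0270, -0.0048)
(τ − ω×Iω)/I = (4.1600, 3.8250, -1.9400)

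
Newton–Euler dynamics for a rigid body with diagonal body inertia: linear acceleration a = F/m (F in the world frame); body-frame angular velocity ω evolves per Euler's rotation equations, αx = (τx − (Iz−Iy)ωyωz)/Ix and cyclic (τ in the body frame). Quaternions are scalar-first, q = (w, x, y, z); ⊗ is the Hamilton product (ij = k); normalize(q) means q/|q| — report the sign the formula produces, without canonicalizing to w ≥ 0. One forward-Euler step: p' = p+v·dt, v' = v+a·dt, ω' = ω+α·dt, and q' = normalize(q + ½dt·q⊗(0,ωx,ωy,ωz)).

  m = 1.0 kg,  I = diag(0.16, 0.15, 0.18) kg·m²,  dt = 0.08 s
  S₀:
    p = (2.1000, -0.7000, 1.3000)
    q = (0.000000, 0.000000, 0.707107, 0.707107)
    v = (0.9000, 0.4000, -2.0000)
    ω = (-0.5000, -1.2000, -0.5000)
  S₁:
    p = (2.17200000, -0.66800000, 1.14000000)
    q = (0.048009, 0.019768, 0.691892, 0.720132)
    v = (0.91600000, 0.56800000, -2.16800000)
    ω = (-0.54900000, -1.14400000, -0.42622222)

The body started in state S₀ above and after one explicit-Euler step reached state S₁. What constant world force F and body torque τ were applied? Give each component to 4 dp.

Δω = ω₁−ω₀ = (-0.04900000, 0.05600000, 0.07377778)
applied torque τ = (-0.0800, 0.1000, 0.1600)
Δv = v₁−v₀ = (0.01600000, 0.16800000, -0.16800000)
m·(v₁−v₀)/dt = (0.2000, 2.1000, -2.1000)

F = (0.2000, 2.1000, -2.1000)
τ = (-0.0800, 0.1000, 0.1600)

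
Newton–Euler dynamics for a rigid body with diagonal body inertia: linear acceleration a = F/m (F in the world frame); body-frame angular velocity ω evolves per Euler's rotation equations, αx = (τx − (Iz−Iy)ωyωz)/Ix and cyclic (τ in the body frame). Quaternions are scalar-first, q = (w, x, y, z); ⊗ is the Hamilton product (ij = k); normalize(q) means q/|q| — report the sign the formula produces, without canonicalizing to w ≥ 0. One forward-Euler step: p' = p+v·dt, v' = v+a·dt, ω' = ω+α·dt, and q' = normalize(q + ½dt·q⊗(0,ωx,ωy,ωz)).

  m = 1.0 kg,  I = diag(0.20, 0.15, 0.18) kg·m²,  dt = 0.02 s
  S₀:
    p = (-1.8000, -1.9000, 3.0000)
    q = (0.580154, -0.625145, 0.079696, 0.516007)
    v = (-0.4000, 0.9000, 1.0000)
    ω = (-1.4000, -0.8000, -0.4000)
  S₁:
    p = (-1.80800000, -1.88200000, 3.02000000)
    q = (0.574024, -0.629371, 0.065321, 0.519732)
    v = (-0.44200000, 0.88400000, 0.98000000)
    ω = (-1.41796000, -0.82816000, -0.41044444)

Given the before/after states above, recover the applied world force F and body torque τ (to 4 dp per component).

Δω = ω₁−ω₀ = (-0.01796000, -0.02816000, -0.01044444)
ω₀×(Iω₀) = (0.0096, 0.0112, -0.0560)
I·α + gyro = (-0.1700, -0.2000, -0.1500)
v₁ − v₀ = (-0.04200000, -0.01600000, -0.02000000)
F = m·Δv/dt = (-2.1000, -0.8000, -1.0000)

F = (-2.1000, -0.8000, -1.0000)
τ = (-0.1700, -0.2000, -0.1500)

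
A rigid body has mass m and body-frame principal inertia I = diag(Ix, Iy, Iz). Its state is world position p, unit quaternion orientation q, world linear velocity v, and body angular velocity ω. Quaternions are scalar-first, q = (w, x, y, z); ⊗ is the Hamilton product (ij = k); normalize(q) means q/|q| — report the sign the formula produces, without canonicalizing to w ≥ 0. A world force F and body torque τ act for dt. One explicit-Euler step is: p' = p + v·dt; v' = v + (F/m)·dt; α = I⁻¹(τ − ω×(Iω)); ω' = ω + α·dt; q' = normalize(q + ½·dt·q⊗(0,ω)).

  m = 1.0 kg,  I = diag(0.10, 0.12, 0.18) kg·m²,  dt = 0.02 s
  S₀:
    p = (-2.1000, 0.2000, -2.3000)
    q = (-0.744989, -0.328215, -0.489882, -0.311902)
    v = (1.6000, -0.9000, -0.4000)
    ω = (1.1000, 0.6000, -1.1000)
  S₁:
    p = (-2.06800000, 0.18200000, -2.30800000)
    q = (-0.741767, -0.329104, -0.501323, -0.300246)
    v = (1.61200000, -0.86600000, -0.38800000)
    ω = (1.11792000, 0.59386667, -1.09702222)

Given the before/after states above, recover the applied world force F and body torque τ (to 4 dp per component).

v₁ − v₀ = (0.01200000, 0.03400000, 0.01200000)
applied force F = (0.6000, 1.7000, 0.6000)
ω₁ − ω₀ = (0.01792000, -0.00613333, 0.00297778)
τ = I·(Δω/dt) + ω₀×(Iω₀) = (0.0500, 0.0600, 0.0400)

F = (0.6000, 1.7000, 0.6000)
τ = (0.0500, 0.0600, 0.0400)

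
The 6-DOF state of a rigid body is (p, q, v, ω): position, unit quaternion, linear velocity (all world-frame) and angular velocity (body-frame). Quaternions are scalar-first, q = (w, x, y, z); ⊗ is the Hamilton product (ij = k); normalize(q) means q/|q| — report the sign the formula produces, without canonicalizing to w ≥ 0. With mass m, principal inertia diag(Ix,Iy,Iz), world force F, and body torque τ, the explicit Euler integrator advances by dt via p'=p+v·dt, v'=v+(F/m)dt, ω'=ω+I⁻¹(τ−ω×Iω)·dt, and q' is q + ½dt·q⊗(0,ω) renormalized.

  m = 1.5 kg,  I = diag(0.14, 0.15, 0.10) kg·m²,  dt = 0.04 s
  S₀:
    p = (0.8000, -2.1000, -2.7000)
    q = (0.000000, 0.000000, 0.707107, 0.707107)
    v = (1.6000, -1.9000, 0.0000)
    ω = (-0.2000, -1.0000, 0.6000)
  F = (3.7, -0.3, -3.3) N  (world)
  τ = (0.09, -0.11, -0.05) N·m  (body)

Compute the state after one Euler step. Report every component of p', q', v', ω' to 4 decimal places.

a = (2.4667, -0.2000, -2.2000)
p' = p + v·dt = (0.8640, -2.1760, -2.7000)
v + (F/m)dt = (1.6987, -1.9080, -0.0880)
ω×(Iω) gyroscopic = (0.0300, -0.0048, 0.0020)
angular accel α = (0.4286, -0.7013, -0.5200)
ω + α·dt = (-0.1829, -1.0281, 0.5792)
Hamilton product q⊗(0,ω) = (0.2828428, 1.1313712, -0.1414214, 0.1414214)
updated quaternion q' = (0.0057, 0.0226, 0.7041, 0.7097)

p' = (0.8640, -2.1760, -2.7000)
q' = (0.0057, 0.0226, 0.7041, 0.7097)
v' = (1.6987, -1.9080, -0.0880)
ω' = (-0.1829, -1.0281, 0.5792)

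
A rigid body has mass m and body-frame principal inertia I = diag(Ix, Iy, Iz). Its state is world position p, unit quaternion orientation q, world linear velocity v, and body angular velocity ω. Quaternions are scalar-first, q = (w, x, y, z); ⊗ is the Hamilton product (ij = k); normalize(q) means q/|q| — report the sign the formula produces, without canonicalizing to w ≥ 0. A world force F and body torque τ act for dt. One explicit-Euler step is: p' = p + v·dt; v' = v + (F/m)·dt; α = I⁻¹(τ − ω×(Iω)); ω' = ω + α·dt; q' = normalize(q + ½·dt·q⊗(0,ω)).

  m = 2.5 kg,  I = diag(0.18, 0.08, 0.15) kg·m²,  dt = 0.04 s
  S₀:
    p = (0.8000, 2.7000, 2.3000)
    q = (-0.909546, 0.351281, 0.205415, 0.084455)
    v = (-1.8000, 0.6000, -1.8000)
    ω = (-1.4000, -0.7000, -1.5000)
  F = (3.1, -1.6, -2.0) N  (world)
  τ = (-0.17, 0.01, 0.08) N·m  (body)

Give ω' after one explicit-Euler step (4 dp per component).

ω' = (-1.4541, -0.7265, -1.4525)

α = I⁻¹(τ − ω×Iω) = (-1.3528, -0.6625, 1.1867)
ω' = ω + α·dt = (-1.4541, -0.7265, -1.4525)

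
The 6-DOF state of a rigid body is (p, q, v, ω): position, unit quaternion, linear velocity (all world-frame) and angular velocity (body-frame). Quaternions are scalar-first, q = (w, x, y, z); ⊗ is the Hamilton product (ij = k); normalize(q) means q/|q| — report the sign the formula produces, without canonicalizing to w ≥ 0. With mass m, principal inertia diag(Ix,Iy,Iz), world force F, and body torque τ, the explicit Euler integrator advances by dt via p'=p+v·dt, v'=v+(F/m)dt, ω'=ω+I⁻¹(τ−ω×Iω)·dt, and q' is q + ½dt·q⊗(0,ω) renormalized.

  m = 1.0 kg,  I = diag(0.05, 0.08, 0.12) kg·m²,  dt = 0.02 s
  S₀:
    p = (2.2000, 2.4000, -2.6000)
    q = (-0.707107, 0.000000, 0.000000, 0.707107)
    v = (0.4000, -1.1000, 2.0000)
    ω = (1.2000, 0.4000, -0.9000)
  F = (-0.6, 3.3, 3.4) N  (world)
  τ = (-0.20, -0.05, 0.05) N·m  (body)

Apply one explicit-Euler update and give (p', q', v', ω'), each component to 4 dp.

p + v·dt = (2.2080, 2.3780, -2.5600)
new velocity v' = (0.3880, -1.0340, 2.0680)
(τ − ω×Iω)/I = (-3.7120, -1.5700, 0.2967)
ω' = ω + α·dt = (1.1258, 0.3686, -0.8941)
q⊗(0,ω) = (0.6363963, -1.1313712, 0.5656856, 0.6363963)
q + ½dt·q⊗(0,ω), renormalized = (-0.7007, -0.0113, 0.0057, 0.7134)

p' = (2.2080, 2.3780, -2.5600)
q' = (-0.7007, -0.0113, 0.0057, 0.7134)
v' = (0.3880, -1.0340, 2.0680)
ω' = (1.1258, 0.3686, -0.8941)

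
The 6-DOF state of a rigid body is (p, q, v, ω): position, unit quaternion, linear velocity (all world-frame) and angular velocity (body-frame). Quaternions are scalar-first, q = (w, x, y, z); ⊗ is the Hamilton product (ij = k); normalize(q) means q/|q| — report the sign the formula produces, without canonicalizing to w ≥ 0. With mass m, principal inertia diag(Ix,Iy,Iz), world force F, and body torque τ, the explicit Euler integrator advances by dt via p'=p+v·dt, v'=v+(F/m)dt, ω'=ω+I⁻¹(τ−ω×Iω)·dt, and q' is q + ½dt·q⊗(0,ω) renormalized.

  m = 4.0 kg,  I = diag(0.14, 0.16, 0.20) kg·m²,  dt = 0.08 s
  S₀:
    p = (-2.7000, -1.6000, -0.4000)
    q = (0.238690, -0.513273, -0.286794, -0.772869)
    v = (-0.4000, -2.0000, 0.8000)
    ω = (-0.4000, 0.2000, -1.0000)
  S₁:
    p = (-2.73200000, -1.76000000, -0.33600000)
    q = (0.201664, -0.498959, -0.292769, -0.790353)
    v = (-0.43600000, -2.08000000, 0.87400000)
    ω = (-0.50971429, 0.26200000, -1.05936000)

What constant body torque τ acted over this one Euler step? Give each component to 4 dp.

τ = (-0.2000, 0.1000, -0.1500)

ω₁ − ω₀ = (-0.10971429, 0.06200000, -0.05936000)
τ = I·(Δω/dt) + ω₀×(Iω₀) = (-0.2000, 0.1000, -0.1500)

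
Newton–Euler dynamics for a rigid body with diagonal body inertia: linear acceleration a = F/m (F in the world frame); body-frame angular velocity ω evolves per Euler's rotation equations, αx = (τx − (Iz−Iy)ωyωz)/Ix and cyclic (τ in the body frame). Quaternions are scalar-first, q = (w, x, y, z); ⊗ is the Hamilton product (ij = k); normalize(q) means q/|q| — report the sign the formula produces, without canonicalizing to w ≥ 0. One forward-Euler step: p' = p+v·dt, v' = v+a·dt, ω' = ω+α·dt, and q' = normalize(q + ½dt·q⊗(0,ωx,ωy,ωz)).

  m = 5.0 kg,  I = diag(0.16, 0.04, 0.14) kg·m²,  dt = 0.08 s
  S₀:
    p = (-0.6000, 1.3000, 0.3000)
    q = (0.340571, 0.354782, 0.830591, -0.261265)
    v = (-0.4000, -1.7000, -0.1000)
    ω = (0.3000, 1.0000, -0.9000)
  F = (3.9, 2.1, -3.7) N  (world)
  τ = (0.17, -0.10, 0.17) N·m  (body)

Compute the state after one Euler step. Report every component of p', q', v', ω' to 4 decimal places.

ω×(Iω) gyroscopic = (-0.0900, -0.0054, -0.0360)
angular accel α = (1.6250, -2.3650, 1.4714)
ω + α·dt = (0.4300, 0.8108, -0.7823)
q⊗(0,ω) = (-1.1721641, -0.3840956, 0.5814953, -0.2009092)
q' = normalize(q + ½dt·q⊗(0,ω)) = (0.2932, 0.3389, 0.8526, -0.2689)
linear accel F/m = (0.7800, 0.4200, -0.7400)
p' = p + v·dt = (-0.6320, 1.1640, 0.2920)
v' = v + a·dt = (-0.3376, -1.6664, -0.1592)

p' = (-0.6320, 1.1640, 0.2920)
q' = (0.2932, 0.3389, 0.8526, -0.2689)
v' = (-0.3376, -1.6664, -0.1592)
ω' = (0.4300, 0.8108, -0.7823)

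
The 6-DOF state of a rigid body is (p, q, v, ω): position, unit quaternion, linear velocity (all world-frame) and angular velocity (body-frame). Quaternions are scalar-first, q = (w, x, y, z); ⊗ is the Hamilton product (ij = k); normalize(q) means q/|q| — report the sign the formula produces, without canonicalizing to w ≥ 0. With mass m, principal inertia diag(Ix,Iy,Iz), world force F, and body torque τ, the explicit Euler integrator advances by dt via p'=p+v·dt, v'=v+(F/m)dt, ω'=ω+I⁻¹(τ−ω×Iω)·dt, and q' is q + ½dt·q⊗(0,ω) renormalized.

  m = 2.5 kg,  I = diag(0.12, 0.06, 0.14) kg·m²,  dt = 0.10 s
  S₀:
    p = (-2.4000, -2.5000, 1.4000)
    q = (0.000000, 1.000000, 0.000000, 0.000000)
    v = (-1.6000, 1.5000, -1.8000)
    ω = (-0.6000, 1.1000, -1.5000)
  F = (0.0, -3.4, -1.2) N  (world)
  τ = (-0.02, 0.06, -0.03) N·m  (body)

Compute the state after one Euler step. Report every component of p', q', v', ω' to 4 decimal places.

p' = (-2.5600, -2.3500, 1.2200)
q' = (0.0299, 0.9953, 0.0746, 0.0547)
v' = (-1.6000, 1.3640, -1.8480)
ω' = (-0.5067, 1.2300, -1.5497)

a = F/m = (0.0000, -1.3600, -0.4800)
p + v·dt = (-2.5600, -2.3500, 1.2200)
new velocity v' = (-1.6000, 1.3640, -1.8480)
gyro term ω×Iω = (-0.1320, -0.0180, 0.0396)
angular accel α = (0.9333, 1.3000, -0.4971)
new body rate ω' = (-0.5067, 1.2300, -1.5497)
q⊗(0,ω) = (0.6000000, 0.0000000, 1.5000000, 1.1000000)
q + ½dt·q⊗(0,ω), renormalized = (0.0299, 0.9953, 0.0746, 0.0547)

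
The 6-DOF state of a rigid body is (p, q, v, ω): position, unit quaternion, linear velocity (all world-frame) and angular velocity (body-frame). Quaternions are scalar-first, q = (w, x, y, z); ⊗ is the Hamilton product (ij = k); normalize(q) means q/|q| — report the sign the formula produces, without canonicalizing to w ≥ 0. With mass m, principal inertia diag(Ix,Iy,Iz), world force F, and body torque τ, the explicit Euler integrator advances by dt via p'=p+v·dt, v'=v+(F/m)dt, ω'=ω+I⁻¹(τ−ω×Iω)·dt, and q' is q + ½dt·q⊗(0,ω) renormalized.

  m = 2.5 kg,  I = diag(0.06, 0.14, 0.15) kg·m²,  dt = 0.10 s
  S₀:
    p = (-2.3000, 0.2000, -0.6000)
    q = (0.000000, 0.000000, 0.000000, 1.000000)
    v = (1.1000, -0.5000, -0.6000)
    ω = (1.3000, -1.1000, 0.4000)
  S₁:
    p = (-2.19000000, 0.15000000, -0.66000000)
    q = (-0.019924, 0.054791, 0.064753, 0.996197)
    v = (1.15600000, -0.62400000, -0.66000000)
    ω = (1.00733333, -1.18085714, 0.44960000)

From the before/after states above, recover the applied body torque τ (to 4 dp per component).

τ = (-0.1800, -0.1600, -0.0400)

rate change Δω = (-0.29266667, -0.08085714, 0.04960000)
precession coupling = (-0.0044, -0.0468, -0.1144)
I·α + gyro = (-0.1800, -0.1600, -0.0400)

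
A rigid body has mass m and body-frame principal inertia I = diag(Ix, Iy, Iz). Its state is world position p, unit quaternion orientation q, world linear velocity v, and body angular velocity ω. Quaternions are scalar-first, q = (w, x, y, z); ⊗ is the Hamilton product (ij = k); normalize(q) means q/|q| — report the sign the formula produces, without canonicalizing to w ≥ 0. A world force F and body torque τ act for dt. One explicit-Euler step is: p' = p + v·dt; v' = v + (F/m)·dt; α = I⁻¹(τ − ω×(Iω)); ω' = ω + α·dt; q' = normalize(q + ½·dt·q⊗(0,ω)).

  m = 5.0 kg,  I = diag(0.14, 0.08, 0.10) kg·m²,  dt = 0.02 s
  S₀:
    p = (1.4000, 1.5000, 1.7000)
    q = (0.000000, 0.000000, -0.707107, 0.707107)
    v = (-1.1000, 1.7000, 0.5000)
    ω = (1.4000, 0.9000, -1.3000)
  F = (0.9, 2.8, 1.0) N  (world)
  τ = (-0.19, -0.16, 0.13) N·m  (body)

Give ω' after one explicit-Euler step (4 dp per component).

ω' = (1.3762, 0.8782, -1.2589)

α = I⁻¹(τ − ω×Iω) = (-1.1900, -1.0900, 2.0560)
ω + α·dt = (1.3762, 0.8782, -1.2589)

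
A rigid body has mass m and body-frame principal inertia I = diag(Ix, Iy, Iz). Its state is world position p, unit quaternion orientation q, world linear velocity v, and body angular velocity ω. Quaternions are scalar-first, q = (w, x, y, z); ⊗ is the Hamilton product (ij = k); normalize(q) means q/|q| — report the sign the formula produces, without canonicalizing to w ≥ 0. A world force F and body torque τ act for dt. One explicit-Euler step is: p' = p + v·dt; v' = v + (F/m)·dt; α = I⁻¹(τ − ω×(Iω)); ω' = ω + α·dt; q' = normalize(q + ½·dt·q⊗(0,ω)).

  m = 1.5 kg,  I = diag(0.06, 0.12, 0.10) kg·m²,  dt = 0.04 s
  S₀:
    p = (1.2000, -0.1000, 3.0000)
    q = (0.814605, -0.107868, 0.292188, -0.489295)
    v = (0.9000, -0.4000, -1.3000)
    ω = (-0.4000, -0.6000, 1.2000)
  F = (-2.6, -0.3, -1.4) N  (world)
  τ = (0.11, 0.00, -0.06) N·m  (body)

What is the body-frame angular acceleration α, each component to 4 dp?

α = (1.5933, -0.1600, -0.7440)

precession coupling ω×(Iω) = (0.0144, 0.0192, 0.0144)
angular accel α = (1.5933, -0.1600, -0.7440)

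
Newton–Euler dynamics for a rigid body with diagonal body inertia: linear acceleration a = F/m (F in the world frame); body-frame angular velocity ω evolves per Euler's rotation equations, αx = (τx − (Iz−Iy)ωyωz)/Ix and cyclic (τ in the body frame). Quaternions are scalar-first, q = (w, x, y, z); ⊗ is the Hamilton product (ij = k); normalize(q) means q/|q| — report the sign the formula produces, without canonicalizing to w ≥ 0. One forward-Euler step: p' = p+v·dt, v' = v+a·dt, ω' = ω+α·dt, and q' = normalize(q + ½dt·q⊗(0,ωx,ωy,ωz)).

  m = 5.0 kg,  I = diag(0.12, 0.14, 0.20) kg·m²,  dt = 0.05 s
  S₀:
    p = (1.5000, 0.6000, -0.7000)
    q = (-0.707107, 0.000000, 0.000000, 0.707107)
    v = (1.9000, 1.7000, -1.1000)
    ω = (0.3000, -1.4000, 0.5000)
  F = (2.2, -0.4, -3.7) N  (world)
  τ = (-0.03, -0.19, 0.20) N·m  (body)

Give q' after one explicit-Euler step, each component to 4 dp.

Hamilton product q⊗(0,ω) = (-0.3535535, 0.7778177, 1.2020819, -0.3535535)
updated quaternion q' = (-0.7154, 0.0194, 0.0300, 0.6978)

q' = (-0.7154, 0.0194, 0.0300, 0.6978)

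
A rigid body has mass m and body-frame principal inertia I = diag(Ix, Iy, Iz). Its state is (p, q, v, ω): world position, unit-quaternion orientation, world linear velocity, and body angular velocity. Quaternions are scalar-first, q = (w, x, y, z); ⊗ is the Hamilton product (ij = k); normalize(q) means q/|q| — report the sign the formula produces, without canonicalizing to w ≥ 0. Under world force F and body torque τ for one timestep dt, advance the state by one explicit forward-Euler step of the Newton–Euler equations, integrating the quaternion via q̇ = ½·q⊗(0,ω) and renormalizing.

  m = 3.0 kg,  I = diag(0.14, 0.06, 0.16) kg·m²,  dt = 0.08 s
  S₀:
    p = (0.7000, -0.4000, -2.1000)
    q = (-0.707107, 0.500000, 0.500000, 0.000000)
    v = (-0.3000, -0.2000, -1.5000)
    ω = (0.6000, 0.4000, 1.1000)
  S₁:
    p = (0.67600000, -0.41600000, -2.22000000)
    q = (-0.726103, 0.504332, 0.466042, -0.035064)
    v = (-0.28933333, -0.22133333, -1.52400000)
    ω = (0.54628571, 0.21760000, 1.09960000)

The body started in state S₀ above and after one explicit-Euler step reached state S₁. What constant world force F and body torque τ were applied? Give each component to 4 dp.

rate change Δω = (-0.05371429, -0.18240000, -0.00040000)
I·α + gyro = (-0.0500, -0.1500, -0.0200)
velocity change Δv = (0.01066667, -0.02133333, -0.02400000)
applied force F = (0.4000, -0.8000, -0.9000)

F = (0.4000, -0.8000, -0.9000)
τ = (-0.0500, -0.1500, -0.0200)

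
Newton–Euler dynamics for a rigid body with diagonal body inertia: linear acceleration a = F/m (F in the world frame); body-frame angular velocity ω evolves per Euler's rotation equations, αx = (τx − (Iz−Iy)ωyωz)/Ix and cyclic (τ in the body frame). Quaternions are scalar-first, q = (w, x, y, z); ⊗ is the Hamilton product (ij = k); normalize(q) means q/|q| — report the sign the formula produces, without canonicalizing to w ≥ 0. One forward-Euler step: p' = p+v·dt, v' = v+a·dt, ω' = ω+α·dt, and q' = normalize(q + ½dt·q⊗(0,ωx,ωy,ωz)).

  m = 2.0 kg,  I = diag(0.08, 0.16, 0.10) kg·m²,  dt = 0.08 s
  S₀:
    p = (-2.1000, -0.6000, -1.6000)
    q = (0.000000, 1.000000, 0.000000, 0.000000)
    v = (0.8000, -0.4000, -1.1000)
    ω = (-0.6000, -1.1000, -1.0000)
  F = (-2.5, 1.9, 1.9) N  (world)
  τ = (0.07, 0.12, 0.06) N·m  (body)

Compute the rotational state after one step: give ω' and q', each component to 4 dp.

precession coupling ω×(Iω) = (-0.0660, -0.0120, 0.0528)
α = I⁻¹(τ − ω×Iω) = (1.7000, 0.8250, 0.0720)
new body rate ω' = (-0.4640, -1.0340, -0.9942)
q⊗(0,ω) = (0.6000000, 0.0000000, 1.0000000, -1.1000000)
q + ½dt·q⊗(0,ω), renormalized = (0.0240, 0.9980, 0.0399, -0.0439)

ω' = (-0.4640, -1.0340, -0.9942)
q' = (0.0240, 0.9980, 0.0399, -0.0439)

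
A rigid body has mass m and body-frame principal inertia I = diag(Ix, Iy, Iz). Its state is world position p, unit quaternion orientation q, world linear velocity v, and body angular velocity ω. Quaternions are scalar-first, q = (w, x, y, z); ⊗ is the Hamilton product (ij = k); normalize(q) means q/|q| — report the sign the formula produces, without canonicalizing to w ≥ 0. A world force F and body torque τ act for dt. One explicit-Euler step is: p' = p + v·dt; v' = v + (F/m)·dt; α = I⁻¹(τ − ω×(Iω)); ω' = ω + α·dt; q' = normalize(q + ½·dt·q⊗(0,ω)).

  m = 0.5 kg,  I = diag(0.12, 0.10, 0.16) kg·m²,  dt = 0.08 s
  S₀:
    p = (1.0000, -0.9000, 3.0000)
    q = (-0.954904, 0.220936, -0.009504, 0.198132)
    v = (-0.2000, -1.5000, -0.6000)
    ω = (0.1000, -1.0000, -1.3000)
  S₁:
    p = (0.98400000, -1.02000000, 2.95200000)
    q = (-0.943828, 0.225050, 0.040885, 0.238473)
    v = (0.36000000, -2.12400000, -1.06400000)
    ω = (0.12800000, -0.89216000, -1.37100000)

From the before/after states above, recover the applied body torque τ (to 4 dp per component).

Δω = ω₁−ω₀ = (0.02800000, 0.10784000, -0.07100000)
ω₀×(Iω₀) = (0.0780, 0.0052, 0.0020)
I·α + gyro = (0.1200, 0.1400, -0.1400)

τ = (0.1200, 0.1400, -0.1400)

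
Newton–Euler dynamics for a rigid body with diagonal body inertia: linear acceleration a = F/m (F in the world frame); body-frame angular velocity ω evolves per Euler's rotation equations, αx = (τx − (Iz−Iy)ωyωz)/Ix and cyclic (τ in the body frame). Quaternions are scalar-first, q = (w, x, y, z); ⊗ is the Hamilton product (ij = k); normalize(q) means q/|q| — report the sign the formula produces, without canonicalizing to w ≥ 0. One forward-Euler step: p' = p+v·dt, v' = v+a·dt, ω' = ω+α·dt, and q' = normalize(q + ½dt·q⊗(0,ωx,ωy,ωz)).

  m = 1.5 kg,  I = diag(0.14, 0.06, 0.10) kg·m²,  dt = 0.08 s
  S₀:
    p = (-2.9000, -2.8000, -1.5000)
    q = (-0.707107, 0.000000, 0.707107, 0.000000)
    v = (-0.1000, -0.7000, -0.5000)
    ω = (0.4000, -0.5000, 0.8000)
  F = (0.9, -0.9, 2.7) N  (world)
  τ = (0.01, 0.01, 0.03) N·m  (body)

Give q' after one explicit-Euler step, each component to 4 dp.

2q̇ = q⊗(0,ω) = (0.3535535, 0.2828428, 0.3535535, -0.8485284)
q' = normalize(q + ½dt·q⊗(0,ω)) = (-0.6924, 0.0113, 0.7206, -0.0339)

q' = (-0.6924, 0.0113, 0.7206, -0.0339)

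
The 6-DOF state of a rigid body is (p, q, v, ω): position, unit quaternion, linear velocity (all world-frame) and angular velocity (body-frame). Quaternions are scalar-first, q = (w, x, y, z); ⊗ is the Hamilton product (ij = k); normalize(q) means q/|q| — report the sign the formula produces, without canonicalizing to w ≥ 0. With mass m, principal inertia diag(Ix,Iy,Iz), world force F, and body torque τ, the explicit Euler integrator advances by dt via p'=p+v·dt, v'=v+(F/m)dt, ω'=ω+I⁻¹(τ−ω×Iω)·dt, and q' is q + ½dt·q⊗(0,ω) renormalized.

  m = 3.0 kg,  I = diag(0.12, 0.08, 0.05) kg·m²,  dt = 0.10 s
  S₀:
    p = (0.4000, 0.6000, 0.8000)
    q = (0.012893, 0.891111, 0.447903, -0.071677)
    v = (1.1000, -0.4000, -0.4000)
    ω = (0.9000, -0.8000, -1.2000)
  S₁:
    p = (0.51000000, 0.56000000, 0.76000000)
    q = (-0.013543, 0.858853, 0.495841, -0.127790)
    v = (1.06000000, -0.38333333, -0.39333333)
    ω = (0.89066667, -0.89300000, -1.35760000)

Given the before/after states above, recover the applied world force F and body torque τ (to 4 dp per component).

ω₁ − ω₀ = (-0.00933333, -0.09300000, -0.15760000)
I·α + gyro = (-0.0400, -0.1500, -0.0500)
Δv = v₁−v₀ = (-0.04000000, 0.01666667, 0.00666667)
F = m·Δv/dt = (-1.2000, 0.5000, 0.2000)

F = (-1.2000, 0.5000, 0.2000)
τ = (-0.0400, -0.1500, -0.0500)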